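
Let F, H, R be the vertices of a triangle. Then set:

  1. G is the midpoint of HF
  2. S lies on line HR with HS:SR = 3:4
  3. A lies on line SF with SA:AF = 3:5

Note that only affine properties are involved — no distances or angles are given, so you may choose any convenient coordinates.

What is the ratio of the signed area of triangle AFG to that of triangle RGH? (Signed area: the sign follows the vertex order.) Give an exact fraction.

[AFG]:[RGH] = 15/56

Set F = (0, 0), H = (1, 0), R = (0, 1); any affine frame gives the same invariant.
1. G is the midpoint of HF ⇒ G = (1/2, 0)
2. S lies on line HR with HS:SR = 3:4 ⇒ S = (4/7, 3/7)
3. A lies on line SF with SA:AF = 3:5 ⇒ A = (5/14, 15/56)
2·[AFG] = 15/112, 2·[RGH] = 1/2
[AFG]:[RGH] = 15/112:1/2 = 15/56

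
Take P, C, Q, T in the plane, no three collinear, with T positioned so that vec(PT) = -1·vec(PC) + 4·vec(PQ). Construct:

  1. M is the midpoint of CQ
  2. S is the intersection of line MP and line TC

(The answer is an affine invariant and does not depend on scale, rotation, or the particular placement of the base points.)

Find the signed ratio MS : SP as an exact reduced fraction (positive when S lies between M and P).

Set P = (0, 0), C = (1, 0), Q = (0, 1), T = (-1, 4); any affine frame gives the same invariant.
1. M is the midpoint of CQ ⇒ M = (1/2, 1/2)
2. S is the intersection of line MP and line TC ⇒ S = (2/3, 2/3)
S = M + t·(P−M) with t = -1/3, so MS:SP = t:(1−t) = -1/3:4/3

MS:SP = -1/4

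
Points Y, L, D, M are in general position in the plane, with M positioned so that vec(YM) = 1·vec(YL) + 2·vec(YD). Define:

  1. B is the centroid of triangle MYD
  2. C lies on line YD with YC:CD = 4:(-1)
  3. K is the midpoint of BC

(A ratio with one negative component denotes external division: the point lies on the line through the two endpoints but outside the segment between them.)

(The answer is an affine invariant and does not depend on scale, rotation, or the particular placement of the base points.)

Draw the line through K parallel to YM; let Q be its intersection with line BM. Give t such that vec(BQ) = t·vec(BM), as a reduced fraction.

Choose coordinates Y = (0, 0), L = (1, 0), D = (0, 1), M = (1, 2).
1. B is the centroid of triangle MYD ⇒ B = (1/3, 1)
2. C lies on line YD with YC:CD = 4:(-1) ⇒ C = (0, 4/3)
3. K is the midpoint of BC ⇒ K = (1/6, 7/6)
through K parallel to YM: direction (1, 2); meets BM at Q = (-2/3, -1/2)
Q = B + t·(M−B) with t = -3/2

t = -3/2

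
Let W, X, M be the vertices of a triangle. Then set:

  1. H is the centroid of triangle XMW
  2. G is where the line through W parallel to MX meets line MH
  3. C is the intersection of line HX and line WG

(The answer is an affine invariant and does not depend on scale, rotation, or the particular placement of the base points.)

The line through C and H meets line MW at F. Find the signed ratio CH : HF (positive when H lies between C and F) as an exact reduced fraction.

Work in coordinates with W = (0, 0), X = (1, 0), M = (0, 1).
1. H is the centroid of triangle XMW ⇒ H = (1/3, 1/3)
2. G is where the line through W parallel to MX meets line MH ⇒ G = (1, -1)
3. C is the intersection of line HX and line WG ⇒ C = (-1, 1)
line CH meets MW at F = (0, 1/2)
H = C + t·(F−C) with t = 4/3, so CH:HF = 4/3:-1/3

CH:HF = -4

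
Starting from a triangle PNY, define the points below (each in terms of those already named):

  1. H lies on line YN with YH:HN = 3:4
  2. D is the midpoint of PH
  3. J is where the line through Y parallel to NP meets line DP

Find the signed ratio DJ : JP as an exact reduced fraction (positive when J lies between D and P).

DJ:JP = -5/7

Assign P = (0, 0), N = (1, 0), Y = (0, 1) — the answer is frame-independent, so this choice is without loss of generality.
1. H lies on line YN with YH:HN = 3:4 ⇒ H = (3/7, 4/7)
2. D is the midpoint of PH ⇒ D = (3/14, 2/7)
3. J is where the line through Y parallel to NP meets line DP ⇒ J = (3/4, 1)
J = D + t·(P−D) with t = -5/2, so DJ:JP = t:(1−t) = -5/2:7/2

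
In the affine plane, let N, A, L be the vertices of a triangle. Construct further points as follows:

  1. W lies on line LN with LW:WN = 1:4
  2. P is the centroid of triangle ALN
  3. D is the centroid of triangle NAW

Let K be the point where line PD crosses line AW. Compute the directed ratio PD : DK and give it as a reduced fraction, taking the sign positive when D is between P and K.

PD:DK = -1/4

Work in coordinates with N = (0, 0), A = (1, 0), L = (0, 1).
1. W lies on line LN with LW:WN = 1:4 ⇒ W = (0, 4/5)
2. P is the centroid of triangle ALN ⇒ P = (1/3, 1/3)
3. D is the centroid of triangle NAW ⇒ D = (1/3, 4/15)
line PD meets AW at K = (1/3, 8/15)
D = P + t·(K−P) with t = -1/3, so PD:DK = -1/3:4/3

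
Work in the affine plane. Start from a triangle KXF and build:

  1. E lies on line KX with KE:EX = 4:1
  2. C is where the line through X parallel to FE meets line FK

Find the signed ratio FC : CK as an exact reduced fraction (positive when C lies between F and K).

FC:CK = -1/5

Set K = (0, 0), X = (1, 0), F = (0, 1); any affine frame gives the same invariant.
1. E lies on line KX with KE:EX = 4:1 ⇒ E = (4/5, 0)
2. C is where the line through X parallel to FE meets line FK ⇒ C = (0, 5/4)
C = F + t·(K−F) with t = -1/4, so FC:CK = t:(1−t) = -1/4:5/4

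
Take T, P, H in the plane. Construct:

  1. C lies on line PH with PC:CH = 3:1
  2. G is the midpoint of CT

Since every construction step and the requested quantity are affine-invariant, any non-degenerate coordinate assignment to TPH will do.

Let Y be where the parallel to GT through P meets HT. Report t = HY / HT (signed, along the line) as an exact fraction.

Assign T = (0, 0), P = (1, 0), H = (0, 1) — the answer is frame-independent, so this choice is without loss of generality.
1. C lies on line PH with PC:CH = 3:1 ⇒ C = (1/4, 3/4)
2. G is the midpoint of CT ⇒ G = (1/8, 3/8)
through P parallel to GT: direction (-1/8, -3/8); meets HT at Y = (0, -3)
Y = H + t·(T−H) with t = 4

t = 4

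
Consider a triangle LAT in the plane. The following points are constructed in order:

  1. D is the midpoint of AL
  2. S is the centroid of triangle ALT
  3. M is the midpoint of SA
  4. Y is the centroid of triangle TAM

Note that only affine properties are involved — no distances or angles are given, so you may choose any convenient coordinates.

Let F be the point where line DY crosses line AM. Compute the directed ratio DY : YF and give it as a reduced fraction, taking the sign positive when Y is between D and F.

Work in coordinates with L = (0, 0), A = (1, 0), T = (0, 1).
1. D is the midpoint of AL ⇒ D = (1/2, 0)
2. S is the centroid of triangle ALT ⇒ S = (1/3, 1/3)
3. M is the midpoint of SA ⇒ M = (2/3, 1/6)
4. Y is the centroid of triangle TAM ⇒ Y = (5/9, 7/18)
line DY meets AM at F = (8/15, 7/30)
Y = D + t·(F−D) with t = 5/3, so DY:YF = 5/3:-2/3

DY:YF = -5/2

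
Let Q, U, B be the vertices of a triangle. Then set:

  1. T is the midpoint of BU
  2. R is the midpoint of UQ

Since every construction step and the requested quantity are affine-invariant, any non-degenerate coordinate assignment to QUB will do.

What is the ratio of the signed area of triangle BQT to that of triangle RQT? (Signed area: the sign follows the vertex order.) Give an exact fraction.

Set Q = (0, 0), U = (1, 0), B = (0, 1); any affine frame gives the same invariant.
1. T is the midpoint of BU ⇒ T = (1/2, 1/2)
2. R is the midpoint of UQ ⇒ R = (1/2, 0)
2·[BQT] = 1/2, 2·[RQT] = -1/4
[BQT]:[RQT] = 1/2:-1/4 = -2

[BQT]:[RQT] = -2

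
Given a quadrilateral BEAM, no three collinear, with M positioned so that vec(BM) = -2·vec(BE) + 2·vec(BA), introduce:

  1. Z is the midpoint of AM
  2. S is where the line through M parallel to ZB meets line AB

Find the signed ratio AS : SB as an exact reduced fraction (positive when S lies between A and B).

AS:SB = -2

Choose coordinates B = (0, 0), E = (1, 0), A = (0, 1), M = (-2, 2).
1. Z is the midpoint of AM ⇒ Z = (-1, 3/2)
2. S is where the line through M parallel to ZB meets line AB ⇒ S = (0, -1)
S = A + t·(B−A) with t = 2, so AS:SB = t:(1−t) = 2:-1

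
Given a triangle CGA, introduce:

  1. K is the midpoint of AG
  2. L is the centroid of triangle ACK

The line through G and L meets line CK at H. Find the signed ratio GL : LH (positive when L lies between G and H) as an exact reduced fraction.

Assign C = (0, 0), G = (1, 0), A = (0, 1) — the answer is frame-independent, so this choice is without loss of generality.
1. K is the midpoint of AG ⇒ K = (1/2, 1/2)
2. L is the centroid of triangle ACK ⇒ L = (1/6, 1/2)
line GL meets CK at H = (3/8, 3/8)
L = G + t·(H−G) with t = 4/3, so GL:LH = 4/3:-1/3

GL:LH = -4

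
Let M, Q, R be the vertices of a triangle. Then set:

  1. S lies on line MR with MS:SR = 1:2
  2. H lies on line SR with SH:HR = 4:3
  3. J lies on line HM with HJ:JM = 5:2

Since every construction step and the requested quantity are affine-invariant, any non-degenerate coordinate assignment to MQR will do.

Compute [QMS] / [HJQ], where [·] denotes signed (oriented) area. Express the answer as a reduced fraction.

Choose coordinates M = (0, 0), Q = (1, 0), R = (0, 1).
1. S lies on line MR with MS:SR = 1:2 ⇒ S = (0, 1/3)
2. H lies on line SR with SH:HR = 4:3 ⇒ H = (0, 5/7)
3. J lies on line HM with HJ:JM = 5:2 ⇒ J = (0, 10/49)
2·[QMS] = -1/3, 2·[HJQ] = 25/49
[QMS]:[HJQ] = -1/3:25/49 = -49/75

[QMS]:[HJQ] = -49/75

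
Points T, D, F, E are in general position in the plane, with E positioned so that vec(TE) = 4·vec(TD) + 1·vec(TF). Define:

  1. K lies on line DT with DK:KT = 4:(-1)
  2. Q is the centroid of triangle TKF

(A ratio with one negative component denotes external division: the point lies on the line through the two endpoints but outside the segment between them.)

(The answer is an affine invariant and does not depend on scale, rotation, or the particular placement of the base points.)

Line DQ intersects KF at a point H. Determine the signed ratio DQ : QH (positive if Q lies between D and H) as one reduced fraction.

DQ:QH = 11

Work in coordinates with T = (0, 0), D = (1, 0), F = (0, 1), E = (4, 1).
1. K lies on line DT with DK:KT = 4:(-1) ⇒ K = (-1/3, 0)
2. Q is the centroid of triangle TKF ⇒ Q = (-1/9, 1/3)
line DQ meets KF at H = (-7/33, 4/11)
Q = D + t·(H−D) with t = 11/12, so DQ:QH = 11/12:1/12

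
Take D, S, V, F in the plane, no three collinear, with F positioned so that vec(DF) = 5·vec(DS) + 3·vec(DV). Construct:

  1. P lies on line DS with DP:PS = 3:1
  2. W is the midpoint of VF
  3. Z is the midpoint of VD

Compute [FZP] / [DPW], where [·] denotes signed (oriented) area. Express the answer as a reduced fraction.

[FZP]:[DPW] = 35/12

Work in coordinates with D = (0, 0), S = (1, 0), V = (0, 1), F = (5, 3).
1. P lies on line DS with DP:PS = 3:1 ⇒ P = (3/4, 0)
2. W is the midpoint of VF ⇒ W = (5/2, 2)
3. Z is the midpoint of VD ⇒ Z = (0, 1/2)
2·[FZP] = 35/8, 2·[DPW] = 3/2
[FZP]:[DPW] = 35/8:3/2 = 35/12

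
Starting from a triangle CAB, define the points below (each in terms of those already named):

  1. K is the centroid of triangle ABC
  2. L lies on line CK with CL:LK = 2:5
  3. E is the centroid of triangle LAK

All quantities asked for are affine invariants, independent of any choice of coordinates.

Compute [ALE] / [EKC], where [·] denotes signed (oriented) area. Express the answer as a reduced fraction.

Assign C = (0, 0), A = (1, 0), B = (0, 1) — the answer is frame-independent, so this choice is without loss of generality.
1. K is the centroid of triangle ABC ⇒ K = (1/3, 1/3)
2. L lies on line CK with CL:LK = 2:5 ⇒ L = (2/21, 2/21)
3. E is the centroid of triangle LAK ⇒ E = (10/21, 1/7)
2·[ALE] = -5/63, 2·[EKC] = 1/9
[ALE]:[EKC] = -5/63:1/9 = -5/7

[ALE]:[EKC] = -5/7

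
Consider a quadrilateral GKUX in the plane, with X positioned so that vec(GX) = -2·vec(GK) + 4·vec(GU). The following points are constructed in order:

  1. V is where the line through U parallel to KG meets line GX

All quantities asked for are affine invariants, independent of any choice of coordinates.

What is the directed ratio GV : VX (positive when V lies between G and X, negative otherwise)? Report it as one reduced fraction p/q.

GV:VX = 1/3

Assign G = (0, 0), K = (1, 0), U = (0, 1), X = (-2, 4) — the answer is frame-independent, so this choice is without loss of generality.
1. V is where the line through U parallel to KG meets line GX ⇒ V = (-1/2, 1)
V = G + t·(X−G) with t = 1/4, so GV:VX = t:(1−t) = 1/4:3/4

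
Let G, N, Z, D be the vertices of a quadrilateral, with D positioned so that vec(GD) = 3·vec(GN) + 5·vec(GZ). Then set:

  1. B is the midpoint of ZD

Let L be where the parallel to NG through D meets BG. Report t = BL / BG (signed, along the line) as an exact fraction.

Assign G = (0, 0), N = (1, 0), Z = (0, 1), D = (3, 5) — the answer is frame-independent, so this choice is without loss of generality.
1. B is the midpoint of ZD ⇒ B = (3/2, 3)
through D parallel to NG: direction (-1, 0); meets BG at L = (5/2, 5)
L = B + t·(G−B) with t = -2/3

t = -2/3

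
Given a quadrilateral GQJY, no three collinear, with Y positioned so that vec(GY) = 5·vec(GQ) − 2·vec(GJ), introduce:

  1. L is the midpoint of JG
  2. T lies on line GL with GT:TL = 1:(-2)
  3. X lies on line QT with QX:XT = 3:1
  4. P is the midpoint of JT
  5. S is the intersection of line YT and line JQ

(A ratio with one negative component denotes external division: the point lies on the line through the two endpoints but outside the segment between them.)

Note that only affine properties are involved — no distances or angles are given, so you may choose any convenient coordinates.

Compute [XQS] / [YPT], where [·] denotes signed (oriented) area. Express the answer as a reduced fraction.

Work in coordinates with G = (0, 0), Q = (1, 0), J = (0, 1), Y = (5, -2).
1. L is the midpoint of JG ⇒ L = (0, 1/2)
2. T lies on line GL with GT:TL = 1:(-2) ⇒ T = (0, -1/2)
3. X lies on line QT with QX:XT = 3:1 ⇒ X = (1/4, -3/8)
4. P is the midpoint of JT ⇒ P = (0, 1/4)
5. S is the intersection of line YT and line JQ ⇒ S = (15/7, -8/7)
2·[XQS] = -9/7, 2·[YPT] = 15/4
[XQS]:[YPT] = -9/7:15/4 = -12/35

[XQS]:[YPT] = -12/35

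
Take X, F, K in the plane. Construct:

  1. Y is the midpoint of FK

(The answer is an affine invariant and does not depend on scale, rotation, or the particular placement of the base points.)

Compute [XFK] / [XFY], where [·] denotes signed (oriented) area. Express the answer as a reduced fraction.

Set X = (0, 0), F = (1, 0), K = (0, 1); any affine frame gives the same invariant.
1. Y is the midpoint of FK ⇒ Y = (1/2, 1/2)
2·[XFK] = 1, 2·[XFY] = 1/2
[XFK]:[XFY] = 1:1/2 = 2

[XFK]:[XFY] = 2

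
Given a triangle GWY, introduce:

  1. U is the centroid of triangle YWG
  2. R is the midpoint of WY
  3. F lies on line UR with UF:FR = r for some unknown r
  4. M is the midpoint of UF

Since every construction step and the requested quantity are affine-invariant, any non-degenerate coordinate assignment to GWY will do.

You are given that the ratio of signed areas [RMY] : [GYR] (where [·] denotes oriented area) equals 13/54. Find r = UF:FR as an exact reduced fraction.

r = 5/4

Set G = (0, 0), W = (1, 0), Y = (0, 1); any affine frame gives the same invariant.
1. U is the centroid of triangle YWG ⇒ U = (1/3, 1/3)
2. R is the midpoint of WY ⇒ R = (1/2, 1/2)
3. With UF:FR = r, write λ = r/(r+1) so F = U + λ·(R−U); F is affine-linear in λ
4. M is the midpoint of UF ⇒ M is an affine combination of earlier points and hence also affine-linear in λ
Every point depending on F is an affine combination of F and λ-independent points, so each such coordinate is linear in λ; the λ² term in each signed area is a multiple of (R−U)×(R−U) = 0, so 2·[RMY] and 2·[GYR] are each linear in λ. Evaluating at λ=0 and λ=1:
  2·[RMY] = 1/12·λ − 1/6,   2·[GYR] = -1/2
So [RMY]:[GYR] = (1/12·λ − 1/6) / (-1/2). Setting this equal to 13/54:
  1/12·λ − 1/6 = 13/54·(-1/2)  ⇒  λ = 5/9
Then r = λ/(1−λ) = (5/9)/(4/9) = 5/4. Check: with r = 5/4, F = (23/54, 23/54) and [RMY]:[GYR] = 13/54 as required.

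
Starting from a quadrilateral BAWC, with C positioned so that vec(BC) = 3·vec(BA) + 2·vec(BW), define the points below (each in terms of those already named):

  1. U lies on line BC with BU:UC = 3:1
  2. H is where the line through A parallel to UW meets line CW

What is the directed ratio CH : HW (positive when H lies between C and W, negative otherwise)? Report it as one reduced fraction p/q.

CH:HW = -14/11

Assign B = (0, 0), A = (1, 0), W = (0, 1), C = (3, 2) — the answer is frame-independent, so this choice is without loss of generality.
1. U lies on line BC with BU:UC = 3:1 ⇒ U = (9/4, 3/2)
2. H is where the line through A parallel to UW meets line CW ⇒ H = (-11, -8/3)
H = C + t·(W−C) with t = 14/3, so CH:HW = t:(1−t) = 14/3:-11/3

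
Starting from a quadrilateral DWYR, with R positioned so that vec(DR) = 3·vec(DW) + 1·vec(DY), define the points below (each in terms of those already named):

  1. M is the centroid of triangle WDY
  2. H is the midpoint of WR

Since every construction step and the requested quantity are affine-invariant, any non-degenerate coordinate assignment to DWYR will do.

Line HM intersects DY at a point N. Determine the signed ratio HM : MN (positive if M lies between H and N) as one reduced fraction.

Choose coordinates D = (0, 0), W = (1, 0), Y = (0, 1), R = (3, 1).
1. M is the centroid of triangle WDY ⇒ M = (1/3, 1/3)
2. H is the midpoint of WR ⇒ H = (2, 1/2)
line HM meets DY at N = (0, 3/10)
M = H + t·(N−H) with t = 5/6, so HM:MN = 5/6:1/6

HM:MN = 5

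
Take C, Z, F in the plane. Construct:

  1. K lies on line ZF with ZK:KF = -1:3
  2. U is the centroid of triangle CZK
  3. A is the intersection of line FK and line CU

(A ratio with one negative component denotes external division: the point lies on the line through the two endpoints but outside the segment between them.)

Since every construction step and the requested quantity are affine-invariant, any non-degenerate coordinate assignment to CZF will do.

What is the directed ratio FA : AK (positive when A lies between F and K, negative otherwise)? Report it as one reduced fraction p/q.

FA:AK = 5

Assign C = (0, 0), Z = (1, 0), F = (0, 1) — the answer is frame-independent, so this choice is without loss of generality.
1. K lies on line ZF with ZK:KF = -1:3 ⇒ K = (3/2, -1/2)
2. U is the centroid of triangle CZK ⇒ U = (5/6, -1/6)
3. A is the intersection of line FK and line CU ⇒ A = (5/4, -1/4)
A = F + t·(K−F) with t = 5/6, so FA:AK = t:(1−t) = 5/6:1/6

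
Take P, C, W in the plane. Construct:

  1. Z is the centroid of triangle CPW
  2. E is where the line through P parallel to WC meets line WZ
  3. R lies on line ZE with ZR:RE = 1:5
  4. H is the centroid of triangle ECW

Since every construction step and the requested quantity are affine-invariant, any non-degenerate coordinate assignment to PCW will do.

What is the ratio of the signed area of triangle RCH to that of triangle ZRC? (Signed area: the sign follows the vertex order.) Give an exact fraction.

[RCH]:[ZRC] = -1/3

Work in coordinates with P = (0, 0), C = (1, 0), W = (0, 1).
1. Z is the centroid of triangle CPW ⇒ Z = (1/3, 1/3)
2. E is where the line through P parallel to WC meets line WZ ⇒ E = (1, -1)
3. R lies on line ZE with ZR:RE = 1:5 ⇒ R = (4/9, 1/9)
4. H is the centroid of triangle ECW ⇒ H = (2/3, 0)
2·[RCH] = -1/27, 2·[ZRC] = 1/9
[RCH]:[ZRC] = -1/27:1/9 = -1/3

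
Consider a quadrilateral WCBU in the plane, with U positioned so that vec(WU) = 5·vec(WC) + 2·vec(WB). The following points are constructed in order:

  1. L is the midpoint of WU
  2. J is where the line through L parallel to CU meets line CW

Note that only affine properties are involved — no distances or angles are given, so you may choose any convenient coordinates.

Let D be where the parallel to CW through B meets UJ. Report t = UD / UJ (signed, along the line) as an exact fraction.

Work in coordinates with W = (0, 0), C = (1, 0), B = (0, 1), U = (5, 2).
1. L is the midpoint of WU ⇒ L = (5/2, 1)
2. J is where the line through L parallel to CU meets line CW ⇒ J = (1/2, 0)
through B parallel to CW: direction (-1, 0); meets UJ at D = (11/4, 1)
D = U + t·(J−U) with t = 1/2

t = 1/2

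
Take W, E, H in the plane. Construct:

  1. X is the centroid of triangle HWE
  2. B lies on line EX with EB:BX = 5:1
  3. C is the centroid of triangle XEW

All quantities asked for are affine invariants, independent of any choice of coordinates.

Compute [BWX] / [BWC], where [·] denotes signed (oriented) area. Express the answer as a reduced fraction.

Set W = (0, 0), E = (1, 0), H = (0, 1); any affine frame gives the same invariant.
1. X is the centroid of triangle HWE ⇒ X = (1/3, 1/3)
2. B lies on line EX with EB:BX = 5:1 ⇒ B = (4/9, 5/18)
3. C is the centroid of triangle XEW ⇒ C = (4/9, 1/9)
2·[BWX] = -1/18, 2·[BWC] = 2/27
[BWX]:[BWC] = -1/18:2/27 = -3/4

[BWX]:[BWC] = -3/4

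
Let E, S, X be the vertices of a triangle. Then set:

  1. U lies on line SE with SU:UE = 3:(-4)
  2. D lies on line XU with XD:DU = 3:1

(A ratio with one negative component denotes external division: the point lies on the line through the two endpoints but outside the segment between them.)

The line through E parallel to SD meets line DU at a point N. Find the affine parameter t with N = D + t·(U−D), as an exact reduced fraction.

t = -1/3

Choose coordinates E = (0, 0), S = (1, 0), X = (0, 1).
1. U lies on line SE with SU:UE = 3:(-4) ⇒ U = (4, 0)
2. D lies on line XU with XD:DU = 3:1 ⇒ D = (3, 1/4)
through E parallel to SD: direction (2, 1/4); meets DU at N = (8/3, 1/3)
N = D + t·(U−D) with t = -1/3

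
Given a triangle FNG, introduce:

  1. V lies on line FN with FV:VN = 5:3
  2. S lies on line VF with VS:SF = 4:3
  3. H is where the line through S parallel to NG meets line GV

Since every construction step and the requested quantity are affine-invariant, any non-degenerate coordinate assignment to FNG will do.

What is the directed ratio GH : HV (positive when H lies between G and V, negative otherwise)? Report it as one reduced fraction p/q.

Set F = (0, 0), N = (1, 0), G = (0, 1); any affine frame gives the same invariant.
1. V lies on line FN with FV:VN = 5:3 ⇒ V = (5/8, 0)
2. S lies on line VF with VS:SF = 4:3 ⇒ S = (15/56, 0)
3. H is where the line through S parallel to NG meets line GV ⇒ H = (205/168, -20/21)
H = G + t·(V−G) with t = 41/21, so GH:HV = t:(1−t) = 41/21:-20/21

GH:HV = -41/20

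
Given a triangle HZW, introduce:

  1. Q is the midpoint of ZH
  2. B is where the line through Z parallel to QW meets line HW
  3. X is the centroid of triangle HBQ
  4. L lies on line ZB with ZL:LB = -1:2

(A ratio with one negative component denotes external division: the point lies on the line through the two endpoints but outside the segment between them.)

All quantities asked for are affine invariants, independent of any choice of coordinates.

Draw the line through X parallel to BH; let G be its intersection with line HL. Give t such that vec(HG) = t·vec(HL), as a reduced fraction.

t = 1/12

Choose coordinates H = (0, 0), Z = (1, 0), W = (0, 1).
1. Q is the midpoint of ZH ⇒ Q = (1/2, 0)
2. B is where the line through Z parallel to QW meets line HW ⇒ B = (0, 2)
3. X is the centroid of triangle HBQ ⇒ X = (1/6, 2/3)
4. L lies on line ZB with ZL:LB = -1:2 ⇒ L = (2, -2)
through X parallel to BH: direction (0, -2); meets HL at G = (1/6, -1/6)
G = H + t·(L−H) with t = 1/12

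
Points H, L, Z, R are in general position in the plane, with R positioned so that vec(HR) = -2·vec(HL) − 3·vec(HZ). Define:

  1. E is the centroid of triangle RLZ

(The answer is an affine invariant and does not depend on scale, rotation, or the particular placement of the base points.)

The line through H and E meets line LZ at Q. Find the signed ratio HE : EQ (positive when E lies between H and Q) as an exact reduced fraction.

Work in coordinates with H = (0, 0), L = (1, 0), Z = (0, 1), R = (-2, -3).
1. E is the centroid of triangle RLZ ⇒ E = (-1/3, -2/3)
line HE meets LZ at Q = (1/3, 2/3)
E = H + t·(Q−H) with t = -1, so HE:EQ = -1:2

HE:EQ = -1/2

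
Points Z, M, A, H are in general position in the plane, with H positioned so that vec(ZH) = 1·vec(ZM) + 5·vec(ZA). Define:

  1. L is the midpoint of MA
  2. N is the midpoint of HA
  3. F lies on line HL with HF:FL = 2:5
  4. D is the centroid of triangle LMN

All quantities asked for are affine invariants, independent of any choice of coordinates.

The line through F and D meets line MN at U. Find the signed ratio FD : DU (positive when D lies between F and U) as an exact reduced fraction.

Choose coordinates Z = (0, 0), M = (1, 0), A = (0, 1), H = (1, 5).
1. L is the midpoint of MA ⇒ L = (1/2, 1/2)
2. N is the midpoint of HA ⇒ N = (1/2, 3)
3. F lies on line HL with HF:FL = 2:5 ⇒ F = (6/7, 26/7)
4. D is the centroid of triangle LMN ⇒ D = (2/3, 7/6)
line FD meets MN at U = (22/31, 54/31)
D = F + t·(U−F) with t = 31/24, so FD:DU = 31/24:-7/24

FD:DU = -31/7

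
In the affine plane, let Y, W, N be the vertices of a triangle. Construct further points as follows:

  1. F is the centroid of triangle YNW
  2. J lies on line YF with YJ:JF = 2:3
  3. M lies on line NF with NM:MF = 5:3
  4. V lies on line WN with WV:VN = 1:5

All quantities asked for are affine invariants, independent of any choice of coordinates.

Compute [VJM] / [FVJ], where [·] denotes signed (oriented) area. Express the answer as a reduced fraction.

Set Y = (0, 0), W = (1, 0), N = (0, 1); any affine frame gives the same invariant.
1. F is the centroid of triangle YNW ⇒ F = (1/3, 1/3)
2. J lies on line YF with YJ:JF = 2:3 ⇒ J = (2/15, 2/15)
3. M lies on line NF with NM:MF = 5:3 ⇒ M = (5/24, 7/12)
4. V lies on line WN with WV:VN = 1:5 ⇒ V = (5/6, 1/6)
2·[VJM] = -5/16, 2·[FVJ] = -2/15
[VJM]:[FVJ] = -5/16:-2/15 = 75/32

[VJM]:[FVJ] = 75/32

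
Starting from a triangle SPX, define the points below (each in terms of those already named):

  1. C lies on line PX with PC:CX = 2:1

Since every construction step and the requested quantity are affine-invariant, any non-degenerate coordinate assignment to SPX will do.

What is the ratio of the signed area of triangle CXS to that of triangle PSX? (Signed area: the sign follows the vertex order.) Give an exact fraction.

[CXS]:[PSX] = -1/3

Assign S = (0, 0), P = (1, 0), X = (0, 1) — the answer is frame-independent, so this choice is without loss of generality.
1. C lies on line PX with PC:CX = 2:1 ⇒ C = (1/3, 2/3)
2·[CXS] = 1/3, 2·[PSX] = -1
[CXS]:[PSX] = 1/3:-1 = -1/3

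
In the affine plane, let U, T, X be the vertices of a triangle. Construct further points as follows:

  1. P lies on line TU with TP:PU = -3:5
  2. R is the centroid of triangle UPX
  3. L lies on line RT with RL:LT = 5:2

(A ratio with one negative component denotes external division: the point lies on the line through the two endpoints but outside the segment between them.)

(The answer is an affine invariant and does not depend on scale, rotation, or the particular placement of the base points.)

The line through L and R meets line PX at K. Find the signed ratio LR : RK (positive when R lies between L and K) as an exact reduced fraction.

Assign U = (0, 0), T = (1, 0), X = (0, 1) — the answer is frame-independent, so this choice is without loss of generality.
1. P lies on line TU with TP:PU = -3:5 ⇒ P = (5/2, 0)
2. R is the centroid of triangle UPX ⇒ R = (5/6, 1/3)
3. L lies on line RT with RL:LT = 5:2 ⇒ L = (20/21, 2/21)
line LR meets PX at K = (5/8, 3/4)
R = L + t·(K−L) with t = 4/11, so LR:RK = 4/11:7/11

LR:RK = 4/7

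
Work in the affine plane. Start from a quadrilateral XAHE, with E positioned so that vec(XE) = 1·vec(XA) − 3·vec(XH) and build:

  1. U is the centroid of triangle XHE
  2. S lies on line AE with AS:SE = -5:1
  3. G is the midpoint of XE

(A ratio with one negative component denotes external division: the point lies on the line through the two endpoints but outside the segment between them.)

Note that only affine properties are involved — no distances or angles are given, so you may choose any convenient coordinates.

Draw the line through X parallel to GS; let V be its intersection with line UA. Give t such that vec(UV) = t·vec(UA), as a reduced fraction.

Work in coordinates with X = (0, 0), A = (1, 0), H = (0, 1), E = (1, -3).
1. U is the centroid of triangle XHE ⇒ U = (1/3, -2/3)
2. S lies on line AE with AS:SE = -5:1 ⇒ S = (1, -15/4)
3. G is the midpoint of XE ⇒ G = (1/2, -3/2)
through X parallel to GS: direction (1/2, -9/4); meets UA at V = (2/11, -9/11)
V = U + t·(A−U) with t = -5/22

t = -5/22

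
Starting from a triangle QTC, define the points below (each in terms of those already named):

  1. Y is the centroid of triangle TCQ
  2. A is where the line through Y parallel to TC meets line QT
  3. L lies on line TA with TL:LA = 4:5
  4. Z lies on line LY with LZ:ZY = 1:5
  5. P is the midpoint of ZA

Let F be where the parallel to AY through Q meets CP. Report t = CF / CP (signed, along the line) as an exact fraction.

Set Q = (0, 0), T = (1, 0), C = (0, 1); any affine frame gives the same invariant.
1. Y is the centroid of triangle TCQ ⇒ Y = (1/3, 1/3)
2. A is where the line through Y parallel to TC meets line QT ⇒ A = (2/3, 0)
3. L lies on line TA with TL:LA = 4:5 ⇒ L = (23/27, 0)
4. Z lies on line LY with LZ:ZY = 1:5 ⇒ Z = (62/81, 1/18)
5. P is the midpoint of ZA ⇒ P = (58/81, 1/36)
through Q parallel to AY: direction (-1/3, 1/3); meets CP at F = (232/83, -232/83)
F = C + t·(P−C) with t = 324/83

t = 324/83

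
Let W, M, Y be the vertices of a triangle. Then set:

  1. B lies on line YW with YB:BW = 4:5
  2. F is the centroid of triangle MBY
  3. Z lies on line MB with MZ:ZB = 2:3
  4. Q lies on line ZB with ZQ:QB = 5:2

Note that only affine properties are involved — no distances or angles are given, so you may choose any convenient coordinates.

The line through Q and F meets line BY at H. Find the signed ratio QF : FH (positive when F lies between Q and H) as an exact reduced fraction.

QF:FH = -17/35

Assign W = (0, 0), M = (1, 0), Y = (0, 1) — the answer is frame-independent, so this choice is without loss of generality.
1. B lies on line YW with YB:BW = 4:5 ⇒ B = (0, 5/9)
2. F is the centroid of triangle MBY ⇒ F = (1/3, 14/27)
3. Z lies on line MB with MZ:ZB = 2:3 ⇒ Z = (3/5, 2/9)
4. Q lies on line ZB with ZQ:QB = 5:2 ⇒ Q = (6/35, 29/63)
line QF meets BY at H = (0, 61/153)
F = Q + t·(H−Q) with t = -17/18, so QF:FH = -17/18:35/18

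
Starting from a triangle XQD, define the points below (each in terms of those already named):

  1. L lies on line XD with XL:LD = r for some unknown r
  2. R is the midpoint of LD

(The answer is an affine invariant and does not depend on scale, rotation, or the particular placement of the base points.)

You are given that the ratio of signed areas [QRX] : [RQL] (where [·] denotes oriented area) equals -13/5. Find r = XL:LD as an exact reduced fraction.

Set X = (0, 0), Q = (1, 0), D = (0, 1); any affine frame gives the same invariant.
1. With XL:LD = r, write λ = r/(r+1) so L = X + λ·(D−X); L is affine-linear in λ
2. R is the midpoint of LD ⇒ R is an affine combination of earlier points and hence also affine-linear in λ
Every point depending on L is an affine combination of L and λ-independent points, so each such coordinate is linear in λ; the λ² term in each signed area is a multiple of (D−X)×(D−X) = 0, so 2·[QRX] and 2·[RQL] are each linear in λ. Evaluating at λ=0 and λ=1:
  2·[QRX] = 1/2·λ + 1/2,   2·[RQL] = 1/2·λ − 1/2
So [QRX]:[RQL] = (1/2·λ + 1/2) / (1/2·λ − 1/2). Setting this equal to -13/5:
  1/2·λ + 1/2 = -13/5·(1/2·λ − 1/2)  ⇒  λ = 4/9
Then r = λ/(1−λ) = (4/9)/(5/9) = 4/5. Check: with r = 4/5, L = (0, 4/9) and [QRX]:[RQL] = -13/5 as required.

r = 4/5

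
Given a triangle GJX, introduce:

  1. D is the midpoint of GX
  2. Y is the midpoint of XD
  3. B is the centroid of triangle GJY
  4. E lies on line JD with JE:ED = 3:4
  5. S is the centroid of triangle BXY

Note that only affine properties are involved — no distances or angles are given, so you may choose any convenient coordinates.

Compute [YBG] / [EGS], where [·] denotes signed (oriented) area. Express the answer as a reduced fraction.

Set G = (0, 0), J = (1, 0), X = (0, 1); any affine frame gives the same invariant.
1. D is the midpoint of GX ⇒ D = (0, 1/2)
2. Y is the midpoint of XD ⇒ Y = (0, 3/4)
3. B is the centroid of triangle GJY ⇒ B = (1/3, 1/4)
4. E lies on line JD with JE:ED = 3:4 ⇒ E = (4/7, 3/14)
5. S is the centroid of triangle BXY ⇒ S = (1/9, 2/3)
2·[YBG] = -1/4, 2·[EGS] = -5/14
[YBG]:[EGS] = -1/4:-5/14 = 7/10

[YBG]:[EGS] = 7/10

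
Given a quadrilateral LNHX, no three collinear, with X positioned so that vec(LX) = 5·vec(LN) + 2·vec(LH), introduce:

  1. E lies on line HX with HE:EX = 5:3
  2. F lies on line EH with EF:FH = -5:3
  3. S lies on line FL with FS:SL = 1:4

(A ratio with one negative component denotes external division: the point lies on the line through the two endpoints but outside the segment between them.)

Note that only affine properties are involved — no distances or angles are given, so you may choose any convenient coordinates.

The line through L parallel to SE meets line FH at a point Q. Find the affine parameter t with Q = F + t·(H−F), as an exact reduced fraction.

t = 25/3

Work in coordinates with L = (0, 0), N = (1, 0), H = (0, 1), X = (5, 2).
1. E lies on line HX with HE:EX = 5:3 ⇒ E = (25/8, 13/8)
2. F lies on line EH with EF:FH = -5:3 ⇒ F = (-75/16, 1/16)
3. S lies on line FL with FS:SL = 1:4 ⇒ S = (-15/4, 1/20)
through L parallel to SE: direction (55/8, 63/40); meets FH at Q = (275/8, 63/8)
Q = F + t·(H−F) with t = 25/3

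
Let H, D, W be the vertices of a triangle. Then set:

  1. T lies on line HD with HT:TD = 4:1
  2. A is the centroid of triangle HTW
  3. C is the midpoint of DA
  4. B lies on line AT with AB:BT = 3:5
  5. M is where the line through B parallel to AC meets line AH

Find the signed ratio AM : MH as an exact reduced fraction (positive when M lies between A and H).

AM:MH = 3/37

Set H = (0, 0), D = (1, 0), W = (0, 1); any affine frame gives the same invariant.
1. T lies on line HD with HT:TD = 4:1 ⇒ T = (4/5, 0)
2. A is the centroid of triangle HTW ⇒ A = (4/15, 1/3)
3. C is the midpoint of DA ⇒ C = (19/30, 1/6)
4. B lies on line AT with AB:BT = 3:5 ⇒ B = (7/15, 5/24)
5. M is where the line through B parallel to AC meets line AH ⇒ M = (37/150, 37/120)
M = A + t·(H−A) with t = 3/40, so AM:MH = t:(1−t) = 3/40:37/40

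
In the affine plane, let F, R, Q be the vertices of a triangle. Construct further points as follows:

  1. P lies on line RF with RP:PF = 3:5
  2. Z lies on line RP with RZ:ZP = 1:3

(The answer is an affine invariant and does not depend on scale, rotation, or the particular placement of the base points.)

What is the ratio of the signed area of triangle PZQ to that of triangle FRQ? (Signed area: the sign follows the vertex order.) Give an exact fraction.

[PZQ]:[FRQ] = 9/32

Assign F = (0, 0), R = (1, 0), Q = (0, 1) — the answer is frame-independent, so this choice is without loss of generality.
1. P lies on line RF with RP:PF = 3:5 ⇒ P = (5/8, 0)
2. Z lies on line RP with RZ:ZP = 1:3 ⇒ Z = (29/32, 0)
2·[PZQ] = 9/32, 2·[FRQ] = 1
[PZQ]:[FRQ] = 9/32:1 = 9/32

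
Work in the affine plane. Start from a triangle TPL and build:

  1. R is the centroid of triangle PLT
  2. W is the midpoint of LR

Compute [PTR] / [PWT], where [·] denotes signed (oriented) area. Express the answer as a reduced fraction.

[PTR]:[PWT] = -1/2

Choose coordinates T = (0, 0), P = (1, 0), L = (0, 1).
1. R is the centroid of triangle PLT ⇒ R = (1/3, 1/3)
2. W is the midpoint of LR ⇒ W = (1/6, 2/3)
2·[PTR] = -1/3, 2·[PWT] = 2/3
[PTR]:[PWT] = -1/3:2/3 = -1/2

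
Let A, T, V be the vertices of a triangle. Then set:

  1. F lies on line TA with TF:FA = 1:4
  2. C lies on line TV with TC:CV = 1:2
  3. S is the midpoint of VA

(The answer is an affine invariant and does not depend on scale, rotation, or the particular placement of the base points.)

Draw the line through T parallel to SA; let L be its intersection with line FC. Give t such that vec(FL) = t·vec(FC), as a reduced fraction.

t = -3/2

Work in coordinates with A = (0, 0), T = (1, 0), V = (0, 1).
1. F lies on line TA with TF:FA = 1:4 ⇒ F = (4/5, 0)
2. C lies on line TV with TC:CV = 1:2 ⇒ C = (2/3, 1/3)
3. S is the midpoint of VA ⇒ S = (0, 1/2)
through T parallel to SA: direction (0, -1/2); meets FC at L = (1, -1/2)
L = F + t·(C−F) with t = -3/2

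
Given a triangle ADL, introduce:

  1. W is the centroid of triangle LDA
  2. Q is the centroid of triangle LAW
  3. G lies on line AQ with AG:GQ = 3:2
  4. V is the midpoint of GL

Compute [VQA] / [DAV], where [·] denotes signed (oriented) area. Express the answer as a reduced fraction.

[VQA]:[DAV] = 5/57

Assign A = (0, 0), D = (1, 0), L = (0, 1) — the answer is frame-independent, so this choice is without loss of generality.
1. W is the centroid of triangle LDA ⇒ W = (1/3, 1/3)
2. Q is the centroid of triangle LAW ⇒ Q = (1/9, 4/9)
3. G lies on line AQ with AG:GQ = 3:2 ⇒ G = (1/15, 4/15)
4. V is the midpoint of GL ⇒ V = (1/30, 19/30)
2·[VQA] = -1/18, 2·[DAV] = -19/30
[VQA]:[DAV] = -1/18:-19/30 = 5/57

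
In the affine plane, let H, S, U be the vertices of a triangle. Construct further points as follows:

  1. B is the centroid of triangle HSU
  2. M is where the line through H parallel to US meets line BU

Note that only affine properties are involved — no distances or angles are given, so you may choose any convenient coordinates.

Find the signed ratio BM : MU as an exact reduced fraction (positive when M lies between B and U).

Work in coordinates with H = (0, 0), S = (1, 0), U = (0, 1).
1. B is the centroid of triangle HSU ⇒ B = (1/3, 1/3)
2. M is where the line through H parallel to US meets line BU ⇒ M = (1, -1)
M = B + t·(U−B) with t = -2, so BM:MU = t:(1−t) = -2:3

BM:MU = -2/3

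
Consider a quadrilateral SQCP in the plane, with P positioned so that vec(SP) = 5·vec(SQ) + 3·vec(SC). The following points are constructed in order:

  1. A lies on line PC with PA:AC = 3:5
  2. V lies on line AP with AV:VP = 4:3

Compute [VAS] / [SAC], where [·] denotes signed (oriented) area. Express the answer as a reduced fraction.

[VAS]:[SAC] = 12/35

Set S = (0, 0), Q = (1, 0), C = (0, 1), P = (5, 3); any affine frame gives the same invariant.
1. A lies on line PC with PA:AC = 3:5 ⇒ A = (25/8, 9/4)
2. V lies on line AP with AV:VP = 4:3 ⇒ V = (235/56, 75/28)
2·[VAS] = 15/14, 2·[SAC] = 25/8
[VAS]:[SAC] = 15/14:25/8 = 12/35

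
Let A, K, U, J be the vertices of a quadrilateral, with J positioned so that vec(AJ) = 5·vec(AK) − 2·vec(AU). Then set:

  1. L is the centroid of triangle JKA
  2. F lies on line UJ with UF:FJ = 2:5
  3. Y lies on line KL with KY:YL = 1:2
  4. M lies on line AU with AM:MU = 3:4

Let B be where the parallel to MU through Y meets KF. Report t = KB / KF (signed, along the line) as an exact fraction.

t = 7/9

Assign A = (0, 0), K = (1, 0), U = (0, 1), J = (5, -2) — the answer is frame-independent, so this choice is without loss of generality.
1. L is the centroid of triangle JKA ⇒ L = (2, -2/3)
2. F lies on line UJ with UF:FJ = 2:5 ⇒ F = (10/7, 1/7)
3. Y lies on line KL with KY:YL = 1:2 ⇒ Y = (4/3, -2/9)
4. M lies on line AU with AM:MU = 3:4 ⇒ M = (0, 3/7)
through Y parallel to MU: direction (0, 4/7); meets KF at B = (4/3, 1/9)
B = K + t·(F−K) with t = 7/9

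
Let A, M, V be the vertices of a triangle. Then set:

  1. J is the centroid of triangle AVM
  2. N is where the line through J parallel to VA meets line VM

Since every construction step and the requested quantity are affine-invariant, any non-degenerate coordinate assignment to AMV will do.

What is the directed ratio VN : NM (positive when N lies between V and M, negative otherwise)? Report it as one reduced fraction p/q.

Work in coordinates with A = (0, 0), M = (1, 0), V = (0, 1).
1. J is the centroid of triangle AVM ⇒ J = (1/3, 1/3)
2. N is where the line through J parallel to VA meets line VM ⇒ N = (1/3, 2/3)
N = V + t·(M−V) with t = 1/3, so VN:NM = t:(1−t) = 1/3:2/3

VN:NM = 1/2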